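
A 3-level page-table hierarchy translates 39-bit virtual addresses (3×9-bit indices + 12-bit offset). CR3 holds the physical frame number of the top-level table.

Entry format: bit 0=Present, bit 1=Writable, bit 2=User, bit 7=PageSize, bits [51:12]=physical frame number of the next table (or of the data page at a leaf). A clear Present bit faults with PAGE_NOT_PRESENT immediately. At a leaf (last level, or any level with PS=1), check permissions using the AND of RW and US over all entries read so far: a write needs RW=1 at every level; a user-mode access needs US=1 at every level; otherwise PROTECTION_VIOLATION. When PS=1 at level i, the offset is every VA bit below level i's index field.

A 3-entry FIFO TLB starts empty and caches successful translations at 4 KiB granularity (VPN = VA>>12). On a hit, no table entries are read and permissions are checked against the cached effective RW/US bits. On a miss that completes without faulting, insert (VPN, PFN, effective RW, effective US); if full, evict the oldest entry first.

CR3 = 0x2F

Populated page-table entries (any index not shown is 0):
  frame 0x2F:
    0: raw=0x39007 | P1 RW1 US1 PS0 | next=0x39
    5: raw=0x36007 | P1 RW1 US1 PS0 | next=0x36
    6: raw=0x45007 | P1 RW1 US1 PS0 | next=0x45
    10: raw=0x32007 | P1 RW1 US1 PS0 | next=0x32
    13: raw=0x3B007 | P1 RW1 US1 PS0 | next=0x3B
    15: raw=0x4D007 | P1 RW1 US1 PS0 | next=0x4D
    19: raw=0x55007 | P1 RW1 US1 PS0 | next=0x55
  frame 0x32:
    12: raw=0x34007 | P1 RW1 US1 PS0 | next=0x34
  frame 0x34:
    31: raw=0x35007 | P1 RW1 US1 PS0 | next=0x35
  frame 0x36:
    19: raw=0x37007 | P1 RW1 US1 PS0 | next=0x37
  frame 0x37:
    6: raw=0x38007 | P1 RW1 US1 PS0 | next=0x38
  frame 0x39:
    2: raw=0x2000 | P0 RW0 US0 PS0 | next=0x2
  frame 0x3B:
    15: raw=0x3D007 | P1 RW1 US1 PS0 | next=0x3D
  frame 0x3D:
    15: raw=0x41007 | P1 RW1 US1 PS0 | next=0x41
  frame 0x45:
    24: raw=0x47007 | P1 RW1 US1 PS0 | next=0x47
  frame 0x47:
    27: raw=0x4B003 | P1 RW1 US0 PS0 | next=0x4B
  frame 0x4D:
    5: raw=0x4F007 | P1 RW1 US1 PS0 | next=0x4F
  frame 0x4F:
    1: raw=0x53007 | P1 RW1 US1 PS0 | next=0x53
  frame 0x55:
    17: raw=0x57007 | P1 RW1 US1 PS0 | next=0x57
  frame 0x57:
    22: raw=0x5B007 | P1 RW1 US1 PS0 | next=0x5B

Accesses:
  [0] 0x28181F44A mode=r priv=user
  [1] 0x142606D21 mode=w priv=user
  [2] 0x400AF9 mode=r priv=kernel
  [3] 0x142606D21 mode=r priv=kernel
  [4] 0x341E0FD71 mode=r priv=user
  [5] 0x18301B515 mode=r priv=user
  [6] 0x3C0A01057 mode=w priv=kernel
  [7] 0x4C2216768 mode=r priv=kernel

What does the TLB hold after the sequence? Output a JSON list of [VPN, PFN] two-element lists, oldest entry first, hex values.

Trace:
#0 VA=0x28181F44A (r,user):
  L0: frame=0x2F idx=10 entry=0x32007 [P=1 RW=1 US=1 PS=0]
  L1: frame=0x32 idx=12 entry=0x34007 [P=1 RW=1 US=1 PS=0]
  L2: frame=0x34 idx=31 entry=0x35007 [P=1 RW=1 US=1 PS=0]
  ⇒ phys 0x3544A  [3 reads]
#1 VA=0x142606D21 (w,user):
  L0: frame=0x2F idx=5 entry=0x36007 [P=1 RW=1 US=1 PS=0]
  L1: frame=0x36 idx=19 entry=0x37007 [P=1 RW=1 US=1 PS=0]
  L2: frame=0x37 idx=6 entry=0x38007 [P=1 RW=1 US=1 PS=0]
  ⇒ phys 0x38D21  [3 reads]
#2 VA=0x400AF9 (r,kernel):
  L0: frame=0x2F idx=0 entry=0x39007 [P=1 RW=1 US=1 PS=0]
  L1: frame=0x39 idx=2 entry=0x2000 [P=0 RW=0 US=0 PS=0]
  ✗ PAGE_NOT_PRESENT  [2 reads]
#3 VA=0x142606D21 (r,kernel):
  TLB hit vpn=0x142606 → PA=0x38D21
#4 VA=0x341E0FD71 (r,user):
  L0: frame=0x2F idx=13 entry=0x3B007 [P=1 RW=1 US=1 PS=0]
  L1: frame=0x3B idx=15 entry=0x3D007 [P=1 RW=1 US=1 PS=0]
  L2: frame=0x3D idx=15 entry=0x41007 [P=1 RW=1 US=1 PS=0]
  ⇒ phys 0x41D71  [3 reads]
#5 VA=0x18301B515 (r,user):
  L0: frame=0x2F idx=6 entry=0x45007 [P=1 RW=1 US=1 PS=0]
  L1: frame=0x45 idx=24 entry=0x47007 [P=1 RW=1 US=1 PS=0]
  L2: frame=0x47 idx=27 entry=0x4B003 [P=1 RW=1 US=0 PS=0]
  ✗ PROTECTION_VIOLATION  [3 reads]
#6 VA=0x3C0A01057 (w,kernel):
  L0: frame=0x2F idx=15 entry=0x4D007 [P=1 RW=1 US=1 PS=0]
  L1: frame=0x4D idx=5 entry=0x4F007 [P=1 RW=1 US=1 PS=0]
  L2: frame=0x4F idx=1 entry=0x53007 [P=1 RW=1 US=1 PS=0]
  ⇒ phys 0x53057  [3 reads]
#7 VA=0x4C2216768 (r,kernel):
  L0: frame=0x2F idx=19 entry=0x55007 [P=1 RW=1 US=1 PS=0]
  L1: frame=0x55 idx=17 entry=0x57007 [P=1 RW=1 US=1 PS=0]
  L2: frame=0x57 idx=22 entry=0x5B007 [P=1 RW=1 US=1 PS=0]
  ⇒ phys 0x5B768  [3 reads]

TLB: [["0x341E0F", "0x41"], ["0x3C0A01", "0x53"], ["0x4C2216", "0x5B"]]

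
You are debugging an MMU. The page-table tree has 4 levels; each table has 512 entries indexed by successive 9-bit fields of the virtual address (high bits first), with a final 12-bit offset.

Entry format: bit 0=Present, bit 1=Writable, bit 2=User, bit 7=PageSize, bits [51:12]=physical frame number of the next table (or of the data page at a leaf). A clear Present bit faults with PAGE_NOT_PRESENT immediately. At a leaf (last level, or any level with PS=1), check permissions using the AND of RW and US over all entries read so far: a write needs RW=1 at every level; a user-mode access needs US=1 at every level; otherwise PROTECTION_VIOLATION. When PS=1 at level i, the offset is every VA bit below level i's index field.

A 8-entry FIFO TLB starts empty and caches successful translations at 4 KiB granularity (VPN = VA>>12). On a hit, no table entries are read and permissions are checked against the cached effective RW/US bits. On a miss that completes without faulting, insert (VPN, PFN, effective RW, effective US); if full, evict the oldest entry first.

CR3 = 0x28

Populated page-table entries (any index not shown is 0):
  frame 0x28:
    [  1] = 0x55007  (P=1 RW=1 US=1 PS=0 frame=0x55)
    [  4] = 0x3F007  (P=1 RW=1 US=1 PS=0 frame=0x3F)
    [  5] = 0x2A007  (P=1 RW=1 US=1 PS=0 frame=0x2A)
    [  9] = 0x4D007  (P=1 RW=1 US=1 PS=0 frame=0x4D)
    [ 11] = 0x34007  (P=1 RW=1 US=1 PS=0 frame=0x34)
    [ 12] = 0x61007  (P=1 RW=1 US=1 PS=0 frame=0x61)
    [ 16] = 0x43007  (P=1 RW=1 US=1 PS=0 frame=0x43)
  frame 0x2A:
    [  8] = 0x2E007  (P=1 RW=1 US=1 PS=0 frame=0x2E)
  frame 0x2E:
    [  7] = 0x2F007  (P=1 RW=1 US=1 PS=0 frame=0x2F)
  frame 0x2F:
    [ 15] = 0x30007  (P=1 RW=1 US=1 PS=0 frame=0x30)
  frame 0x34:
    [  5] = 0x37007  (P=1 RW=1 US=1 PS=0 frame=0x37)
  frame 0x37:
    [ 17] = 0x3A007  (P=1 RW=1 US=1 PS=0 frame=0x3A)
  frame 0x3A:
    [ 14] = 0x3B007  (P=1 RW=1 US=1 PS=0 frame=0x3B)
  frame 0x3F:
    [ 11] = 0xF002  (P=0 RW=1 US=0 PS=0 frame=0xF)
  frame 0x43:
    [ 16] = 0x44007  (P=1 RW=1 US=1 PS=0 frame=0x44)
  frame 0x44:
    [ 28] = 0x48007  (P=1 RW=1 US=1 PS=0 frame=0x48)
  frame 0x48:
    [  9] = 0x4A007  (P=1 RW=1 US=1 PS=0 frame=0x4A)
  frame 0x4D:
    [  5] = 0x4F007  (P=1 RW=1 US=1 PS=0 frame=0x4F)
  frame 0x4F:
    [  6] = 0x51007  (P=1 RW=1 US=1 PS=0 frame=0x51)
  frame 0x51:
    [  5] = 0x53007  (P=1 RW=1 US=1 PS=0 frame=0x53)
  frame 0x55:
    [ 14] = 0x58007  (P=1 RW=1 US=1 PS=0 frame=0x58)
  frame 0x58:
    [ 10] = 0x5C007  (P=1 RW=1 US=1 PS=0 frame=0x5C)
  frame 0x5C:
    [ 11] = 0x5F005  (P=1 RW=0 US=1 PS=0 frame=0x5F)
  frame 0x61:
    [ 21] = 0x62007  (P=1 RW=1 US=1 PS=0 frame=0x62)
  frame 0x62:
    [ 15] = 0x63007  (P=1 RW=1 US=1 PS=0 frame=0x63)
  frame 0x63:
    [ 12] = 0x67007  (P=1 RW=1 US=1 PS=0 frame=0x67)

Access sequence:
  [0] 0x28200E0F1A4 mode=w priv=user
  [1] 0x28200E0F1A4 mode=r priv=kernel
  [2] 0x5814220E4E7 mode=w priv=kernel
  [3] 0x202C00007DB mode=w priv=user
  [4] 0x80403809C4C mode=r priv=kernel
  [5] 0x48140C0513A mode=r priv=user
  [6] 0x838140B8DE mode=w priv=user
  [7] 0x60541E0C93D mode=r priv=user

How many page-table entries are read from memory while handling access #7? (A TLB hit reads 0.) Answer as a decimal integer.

Walk each access:
#0 VA=0x28200E0F1A4 (w,user):
  L0: frame=0x28 idx=5 entry=0x2A007 [P=1 RW=1 US=1 PS=0]
  L1: frame=0x2A idx=8 entry=0x2E007 [P=1 RW=1 US=1 PS=0]
  L2: frame=0x2E idx=7 entry=0x2F007 [P=1 RW=1 US=1 PS=0]
  L3: frame=0x2F idx=15 entry=0x30007 [P=1 RW=1 US=1 PS=0]
  ✓ 0x301A4  — 4 lookups
#1 VA=0x28200E0F1A4 (r,kernel):
  TLB hit vpn=0x28200E0F → PA=0x301A4
#2 VA=0x5814220E4E7 (w,kernel):
  L0: frame=0x28 idx=11 entry=0x34007 [P=1 RW=1 US=1 PS=0]
  L1: frame=0x34 idx=5 entry=0x37007 [P=1 RW=1 US=1 PS=0]
  L2: frame=0x37 idx=17 entry=0x3A007 [P=1 RW=1 US=1 PS=0]
  L3: frame=0x3A idx=14 entry=0x3B007 [P=1 RW=1 US=1 PS=0]
  ✓ 0x3B4E7  — 4 lookups
#3 VA=0x202C00007DB (w,user):
  L0: frame=0x28 idx=4 entry=0x3F007 [P=1 RW=1 US=1 PS=0]
  L1: frame=0x3F idx=11 entry=0xF002 [P=0 RW=1 US=0 PS=0]
  → PAGE_NOT_PRESENT  (2 entries read)
#4 VA=0x80403809C4C (r,kernel):
  L0: frame=0x28 idx=16 entry=0x43007 [P=1 RW=1 US=1 PS=0]
  L1: frame=0x43 idx=16 entry=0x44007 [P=1 RW=1 US=1 PS=0]
  L2: frame=0x44 idx=28 entry=0x48007 [P=1 RW=1 US=1 PS=0]
  L3: frame=0x48 idx=9 entry=0x4A007 [P=1 RW=1 US=1 PS=0]
  ✓ 0x4AC4C  — 4 lookups
#5 VA=0x48140C0513A (r,user):
  L0: frame=0x28 idx=9 entry=0x4D007 [P=1 RW=1 US=1 PS=0]
  L1: frame=0x4D idx=5 entry=0x4F007 [P=1 RW=1 US=1 PS=0]
  L2: frame=0x4F idx=6 entry=0x51007 [P=1 RW=1 US=1 PS=0]
  L3: frame=0x51 idx=5 entry=0x53007 [P=1 RW=1 US=1 PS=0]
  ✓ 0x5313A  — 4 lookups
#6 VA=0x838140B8DE (w,user):
  L0: frame=0x28 idx=1 entry=0x55007 [P=1 RW=1 US=1 PS=0]
  L1: frame=0x55 idx=14 entry=0x58007 [P=1 RW=1 US=1 PS=0]
  L2: frame=0x58 idx=10 entry=0x5C007 [P=1 RW=1 US=1 PS=0]
  L3: frame=0x5C idx=11 entry=0x5F005 [P=1 RW=0 US=1 PS=0]
  → PROTECTION_VIOLATION  (4 entries read)
#7 VA=0x60541E0C93D (r,user):
  L0: frame=0x28 idx=12 entry=0x61007 [P=1 RW=1 US=1 PS=0]
  L1: frame=0x61 idx=21 entry=0x62007 [P=1 RW=1 US=1 PS=0]
  L2: frame=0x62 idx=15 entry=0x63007 [P=1 RW=1 US=1 PS=0]
  L3: frame=0x63 idx=12 entry=0x67007 [P=1 RW=1 US=1 PS=0]
  ✓ 0x6793D  — 4 lookups

Entries read for #7: 4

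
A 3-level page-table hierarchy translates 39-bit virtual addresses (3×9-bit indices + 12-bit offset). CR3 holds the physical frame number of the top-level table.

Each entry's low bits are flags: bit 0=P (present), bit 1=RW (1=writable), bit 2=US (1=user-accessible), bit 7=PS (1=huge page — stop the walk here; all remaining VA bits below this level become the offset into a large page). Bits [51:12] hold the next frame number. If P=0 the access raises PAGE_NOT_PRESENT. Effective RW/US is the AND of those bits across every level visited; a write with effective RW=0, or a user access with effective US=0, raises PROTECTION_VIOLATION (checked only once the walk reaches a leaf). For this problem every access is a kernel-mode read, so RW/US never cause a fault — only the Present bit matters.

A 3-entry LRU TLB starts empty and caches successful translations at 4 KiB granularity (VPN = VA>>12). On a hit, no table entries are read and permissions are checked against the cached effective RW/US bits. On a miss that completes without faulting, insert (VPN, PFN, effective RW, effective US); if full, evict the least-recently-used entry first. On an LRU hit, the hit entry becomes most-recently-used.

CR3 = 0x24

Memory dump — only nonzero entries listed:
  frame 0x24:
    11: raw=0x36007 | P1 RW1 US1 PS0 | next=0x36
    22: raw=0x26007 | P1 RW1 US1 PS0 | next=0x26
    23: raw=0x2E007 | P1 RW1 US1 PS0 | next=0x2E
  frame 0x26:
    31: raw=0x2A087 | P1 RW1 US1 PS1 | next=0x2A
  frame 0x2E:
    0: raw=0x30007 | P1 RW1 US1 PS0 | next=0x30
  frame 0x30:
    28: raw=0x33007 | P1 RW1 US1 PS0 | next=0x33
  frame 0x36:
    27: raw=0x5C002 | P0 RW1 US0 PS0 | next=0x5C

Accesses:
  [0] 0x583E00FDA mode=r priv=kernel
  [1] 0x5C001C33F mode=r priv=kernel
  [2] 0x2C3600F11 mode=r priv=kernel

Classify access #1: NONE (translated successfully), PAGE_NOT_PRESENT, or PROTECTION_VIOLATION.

Trace:
#0 VA=0x583E00FDA (r,kernel):
  lvl0: tbl 0x24, slot 22 ⇒ 0x26007 (P1/RW1/US1/PS0)
  lvl1: tbl 0x26, slot 31 ⇒ 0x2A087 (P1/RW1/US1/PS1)
  → PA=0x2AFDA (huge @L1)  (2 entries read)
#1 VA=0x5C001C33F (r,kernel):
  lvl0: tbl 0x24, slot 23 ⇒ 0x2E007 (P1/RW1/US1/PS0)
  lvl1: tbl 0x2E, slot 0 ⇒ 0x30007 (P1/RW1/US1/PS0)
  lvl2: tbl 0x30, slot 28 ⇒ 0x33007 (P1/RW1/US1/PS0)
  → PA=0x3333F  (3 entries read)
#2 VA=0x2C3600F11 (r,kernel):
  lvl0: tbl 0x24, slot 11 ⇒ 0x36007 (P1/RW1/US1/PS0)
  lvl1: tbl 0x36, slot 27 ⇒ 0x5C002 (P0/RW1/US0/PS0)
  ⇒ fault: PAGE_NOT_PRESENT  — 2 lookups

Access #1 fault: NONE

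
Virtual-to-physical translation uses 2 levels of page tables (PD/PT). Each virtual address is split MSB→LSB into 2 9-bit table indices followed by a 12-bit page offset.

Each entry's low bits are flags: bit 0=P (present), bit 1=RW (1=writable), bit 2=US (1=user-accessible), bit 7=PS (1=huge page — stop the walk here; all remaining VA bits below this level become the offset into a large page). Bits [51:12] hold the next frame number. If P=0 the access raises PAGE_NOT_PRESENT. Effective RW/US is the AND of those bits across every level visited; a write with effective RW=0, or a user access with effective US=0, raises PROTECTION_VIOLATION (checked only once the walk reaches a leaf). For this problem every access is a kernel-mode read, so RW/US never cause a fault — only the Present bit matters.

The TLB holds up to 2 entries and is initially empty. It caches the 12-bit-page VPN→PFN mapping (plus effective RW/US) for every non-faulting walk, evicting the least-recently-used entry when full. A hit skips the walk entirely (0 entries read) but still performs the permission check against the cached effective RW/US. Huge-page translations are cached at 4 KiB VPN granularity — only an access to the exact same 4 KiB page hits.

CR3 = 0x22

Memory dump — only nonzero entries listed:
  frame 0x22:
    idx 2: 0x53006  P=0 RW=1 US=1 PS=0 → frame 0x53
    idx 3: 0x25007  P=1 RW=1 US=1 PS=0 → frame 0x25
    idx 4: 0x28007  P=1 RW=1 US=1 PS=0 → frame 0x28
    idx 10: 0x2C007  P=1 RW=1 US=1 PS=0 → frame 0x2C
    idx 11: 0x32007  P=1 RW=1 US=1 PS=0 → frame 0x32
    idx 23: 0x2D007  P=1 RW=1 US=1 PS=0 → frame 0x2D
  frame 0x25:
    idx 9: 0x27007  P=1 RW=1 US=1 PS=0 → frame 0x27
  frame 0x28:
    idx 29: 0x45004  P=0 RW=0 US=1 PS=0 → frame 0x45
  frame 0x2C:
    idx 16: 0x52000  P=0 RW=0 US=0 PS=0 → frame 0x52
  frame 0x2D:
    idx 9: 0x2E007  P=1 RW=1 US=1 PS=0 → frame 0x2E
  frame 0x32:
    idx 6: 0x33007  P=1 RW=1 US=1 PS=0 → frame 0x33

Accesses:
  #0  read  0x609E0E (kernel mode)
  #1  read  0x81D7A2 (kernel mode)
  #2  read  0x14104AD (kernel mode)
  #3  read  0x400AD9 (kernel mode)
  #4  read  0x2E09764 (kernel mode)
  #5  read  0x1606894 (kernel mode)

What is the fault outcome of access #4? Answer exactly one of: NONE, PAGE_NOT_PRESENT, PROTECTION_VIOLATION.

Walk each access:
#0 VA=0x609E0E (r,kernel):
  [0] read 0x22 idx=3: raw=0x25007 flags P=1 W=1 U=1 S=0
  [1] read 0x25 idx=9: raw=0x27007 flags P=1 W=1 U=1 S=0
  ⇒ phys 0x27E0E  [2 reads]
#1 VA=0x81D7A2 (r,kernel):
  [0] read 0x22 idx=4: raw=0x28007 flags P=1 W=1 U=1 S=0
  [1] read 0x28 idx=29: raw=0x45004 flags P=0 W=0 U=1 S=0
  ⇒ fault: PAGE_NOT_PRESENT  — 2 lookups
#2 VA=0x14104AD (r,kernel):
  [0] read 0x22 idx=10: raw=0x2C007 flags P=1 W=1 U=1 S=0
  [1] read 0x2C idx=16: raw=0x52000 flags P=0 W=0 U=0 S=0
  ⇒ fault: PAGE_NOT_PRESENT  — 2 lookups
#3 VA=0x400AD9 (r,kernel):
  [0] read 0x22 idx=2: raw=0x53006 flags P=0 W=1 U=1 S=0
  ⇒ fault: PAGE_NOT_PRESENT  — 1 lookups
#4 VA=0x2E09764 (r,kernel):
  [0] read 0x22 idx=23: raw=0x2D007 flags P=1 W=1 U=1 S=0
  [1] read 0x2D idx=9: raw=0x2E007 flags P=1 W=1 U=1 S=0
  ⇒ phys 0x2E764  [2 reads]
#5 VA=0x1606894 (r,kernel):
  [0] read 0x22 idx=11: raw=0x32007 flags P=1 W=1 U=1 S=0
  [1] read 0x32 idx=6: raw=0x33007 flags P=1 W=1 U=1 S=0
  ⇒ phys 0x33894  [2 reads]

Access #4 fault: NONE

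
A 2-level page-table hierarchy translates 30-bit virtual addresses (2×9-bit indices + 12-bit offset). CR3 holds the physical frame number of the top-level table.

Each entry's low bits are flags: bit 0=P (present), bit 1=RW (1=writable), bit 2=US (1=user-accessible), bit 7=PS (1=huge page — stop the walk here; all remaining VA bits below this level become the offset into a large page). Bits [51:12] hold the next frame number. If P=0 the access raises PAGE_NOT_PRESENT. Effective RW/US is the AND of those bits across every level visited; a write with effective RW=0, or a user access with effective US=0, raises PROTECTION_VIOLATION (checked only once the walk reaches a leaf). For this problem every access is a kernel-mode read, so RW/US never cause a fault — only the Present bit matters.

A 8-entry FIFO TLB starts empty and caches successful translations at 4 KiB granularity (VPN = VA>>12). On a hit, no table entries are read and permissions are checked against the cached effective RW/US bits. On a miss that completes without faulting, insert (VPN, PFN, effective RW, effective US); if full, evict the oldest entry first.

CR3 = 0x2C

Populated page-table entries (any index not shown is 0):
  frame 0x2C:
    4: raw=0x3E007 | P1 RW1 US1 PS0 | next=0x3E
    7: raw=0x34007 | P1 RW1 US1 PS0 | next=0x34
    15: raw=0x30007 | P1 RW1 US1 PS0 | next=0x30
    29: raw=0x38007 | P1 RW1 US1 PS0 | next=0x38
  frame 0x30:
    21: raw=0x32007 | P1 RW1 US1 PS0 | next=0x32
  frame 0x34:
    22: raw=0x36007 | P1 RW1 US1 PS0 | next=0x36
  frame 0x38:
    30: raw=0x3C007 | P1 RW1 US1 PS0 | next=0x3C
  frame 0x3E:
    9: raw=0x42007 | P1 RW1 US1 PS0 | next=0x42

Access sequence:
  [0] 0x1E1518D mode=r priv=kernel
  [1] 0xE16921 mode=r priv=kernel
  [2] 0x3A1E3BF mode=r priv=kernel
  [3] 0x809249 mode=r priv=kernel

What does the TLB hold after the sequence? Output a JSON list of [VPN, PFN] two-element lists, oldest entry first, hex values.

Per-access translation:
#0 VA=0x1E1518D (r,kernel):
  L0: frame=0x2C idx=15 entry=0x30007 [P=1 RW=1 US=1 PS=0]
  L1: frame=0x30 idx=21 entry=0x32007 [P=1 RW=1 US=1 PS=0]
  → PA=0x3218D  (2 entries read)
#1 VA=0xE16921 (r,kernel):
  L0: frame=0x2C idx=7 entry=0x34007 [P=1 RW=1 US=1 PS=0]
  L1: frame=0x34 idx=22 entry=0x36007 [P=1 RW=1 US=1 PS=0]
  → PA=0x36921  (2 entries read)
#2 VA=0x3A1E3BF (r,kernel):
  L0: frame=0x2C idx=29 entry=0x38007 [P=1 RW=1 US=1 PS=0]
  L1: frame=0x38 idx=30 entry=0x3C007 [P=1 RW=1 US=1 PS=0]
  → PA=0x3C3BF  (2 entries read)
#3 VA=0x809249 (r,kernel):
  L0: frame=0x2C idx=4 entry=0x3E007 [P=1 RW=1 US=1 PS=0]
  L1: frame=0x3E idx=9 entry=0x42007 [P=1 RW=1 US=1 PS=0]
  → PA=0x42249  (2 entries read)

TLB: [["0x1E15", "0x32"], ["0xE16", "0x36"], ["0x3A1E", "0x3C"], ["0x809", "0x42"]]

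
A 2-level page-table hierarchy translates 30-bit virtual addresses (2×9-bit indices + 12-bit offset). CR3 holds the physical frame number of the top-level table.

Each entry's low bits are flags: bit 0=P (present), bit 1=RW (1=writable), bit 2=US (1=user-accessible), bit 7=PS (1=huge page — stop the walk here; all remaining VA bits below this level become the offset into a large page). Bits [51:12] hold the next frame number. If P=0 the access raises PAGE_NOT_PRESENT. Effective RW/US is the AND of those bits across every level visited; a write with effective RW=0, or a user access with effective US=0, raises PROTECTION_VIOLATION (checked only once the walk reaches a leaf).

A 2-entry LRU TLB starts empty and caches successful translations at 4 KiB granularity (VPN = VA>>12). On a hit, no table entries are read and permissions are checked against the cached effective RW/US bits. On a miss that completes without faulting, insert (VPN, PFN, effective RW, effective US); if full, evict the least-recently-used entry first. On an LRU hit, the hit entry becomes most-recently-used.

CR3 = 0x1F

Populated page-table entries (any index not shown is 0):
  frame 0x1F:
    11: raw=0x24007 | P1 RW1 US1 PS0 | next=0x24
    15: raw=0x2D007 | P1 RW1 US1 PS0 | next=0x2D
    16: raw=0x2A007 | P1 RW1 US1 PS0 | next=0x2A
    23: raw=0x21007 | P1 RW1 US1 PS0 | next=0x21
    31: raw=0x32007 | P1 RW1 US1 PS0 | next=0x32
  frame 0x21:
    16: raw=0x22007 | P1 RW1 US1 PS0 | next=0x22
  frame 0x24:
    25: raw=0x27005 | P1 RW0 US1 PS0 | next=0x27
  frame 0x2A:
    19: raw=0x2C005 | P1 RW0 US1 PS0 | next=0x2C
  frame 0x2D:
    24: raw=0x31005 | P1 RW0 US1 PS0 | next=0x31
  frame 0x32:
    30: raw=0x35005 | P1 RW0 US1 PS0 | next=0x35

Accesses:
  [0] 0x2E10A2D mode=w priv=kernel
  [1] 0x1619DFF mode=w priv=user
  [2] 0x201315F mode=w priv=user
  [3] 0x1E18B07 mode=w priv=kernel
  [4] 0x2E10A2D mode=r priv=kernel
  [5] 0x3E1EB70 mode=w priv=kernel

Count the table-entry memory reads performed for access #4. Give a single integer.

Trace:
#0 VA=0x2E10A2D (w,kernel):
  L0: frame=0x1F idx=23 entry=0x21007 [P=1 RW=1 US=1 PS=0]
  L1: frame=0x21 idx=16 entry=0x22007 [P=1 RW=1 US=1 PS=0]
  ✓ 0x22A2D  — 2 lookups
#1 VA=0x1619DFF (w,user):
  L0: frame=0x1F idx=11 entry=0x24007 [P=1 RW=1 US=1 PS=0]
  L1: frame=0x24 idx=25 entry=0x27005 [P=1 RW=0 US=1 PS=0]
  ⇒ fault: PROTECTION_VIOLATION  — 2 lookups
#2 VA=0x201315F (w,user):
  L0: frame=0x1F idx=16 entry=0x2A007 [P=1 RW=1 US=1 PS=0]
  L1: frame=0x2A idx=19 entry=0x2C005 [P=1 RW=0 US=1 PS=0]
  ⇒ fault: PROTECTION_VIOLATION  — 2 lookups
#3 VA=0x1E18B07 (w,kernel):
  L0: frame=0x1F idx=15 entry=0x2D007 [P=1 RW=1 US=1 PS=0]
  L1: frame=0x2D idx=24 entry=0x31005 [P=1 RW=0 US=1 PS=0]
  ⇒ fault: PROTECTION_VIOLATION  — 2 lookups
#4 VA=0x2E10A2D (r,kernel):
  TLB hit vpn=0x2E10 → PA=0x22A2D
#5 VA=0x3E1EB70 (w,kernel):
  L0: frame=0x1F idx=31 entry=0x32007 [P=1 RW=1 US=1 PS=0]
  L1: frame=0x32 idx=30 entry=0x35005 [P=1 RW=0 US=1 PS=0]
  ⇒ fault: PROTECTION_VIOLATION  — 2 lookups

Entries read for #4: 0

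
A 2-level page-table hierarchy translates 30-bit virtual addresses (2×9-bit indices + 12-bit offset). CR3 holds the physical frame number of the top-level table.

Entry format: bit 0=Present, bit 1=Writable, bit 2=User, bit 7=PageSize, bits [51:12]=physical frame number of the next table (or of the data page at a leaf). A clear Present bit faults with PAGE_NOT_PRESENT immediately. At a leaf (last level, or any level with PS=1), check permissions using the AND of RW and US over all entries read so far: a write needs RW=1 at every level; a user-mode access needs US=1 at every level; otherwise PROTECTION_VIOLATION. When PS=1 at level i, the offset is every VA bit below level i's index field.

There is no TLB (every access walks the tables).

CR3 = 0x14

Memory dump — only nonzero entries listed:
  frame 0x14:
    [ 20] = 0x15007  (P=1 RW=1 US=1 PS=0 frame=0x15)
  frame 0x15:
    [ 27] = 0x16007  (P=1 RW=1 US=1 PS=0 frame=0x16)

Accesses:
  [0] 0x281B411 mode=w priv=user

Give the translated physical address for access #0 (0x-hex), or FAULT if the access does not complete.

Per-access translation:
#0 VA=0x281B411 (w,user):
  [0] read 0x14 idx=20: raw=0x15007 flags P=1 W=1 U=1 S=0
  [1] read 0x15 idx=27: raw=0x16007 flags P=1 W=1 U=1 S=0
  → PA=0x16411  (2 entries read)

Access #0 PA: 0x16411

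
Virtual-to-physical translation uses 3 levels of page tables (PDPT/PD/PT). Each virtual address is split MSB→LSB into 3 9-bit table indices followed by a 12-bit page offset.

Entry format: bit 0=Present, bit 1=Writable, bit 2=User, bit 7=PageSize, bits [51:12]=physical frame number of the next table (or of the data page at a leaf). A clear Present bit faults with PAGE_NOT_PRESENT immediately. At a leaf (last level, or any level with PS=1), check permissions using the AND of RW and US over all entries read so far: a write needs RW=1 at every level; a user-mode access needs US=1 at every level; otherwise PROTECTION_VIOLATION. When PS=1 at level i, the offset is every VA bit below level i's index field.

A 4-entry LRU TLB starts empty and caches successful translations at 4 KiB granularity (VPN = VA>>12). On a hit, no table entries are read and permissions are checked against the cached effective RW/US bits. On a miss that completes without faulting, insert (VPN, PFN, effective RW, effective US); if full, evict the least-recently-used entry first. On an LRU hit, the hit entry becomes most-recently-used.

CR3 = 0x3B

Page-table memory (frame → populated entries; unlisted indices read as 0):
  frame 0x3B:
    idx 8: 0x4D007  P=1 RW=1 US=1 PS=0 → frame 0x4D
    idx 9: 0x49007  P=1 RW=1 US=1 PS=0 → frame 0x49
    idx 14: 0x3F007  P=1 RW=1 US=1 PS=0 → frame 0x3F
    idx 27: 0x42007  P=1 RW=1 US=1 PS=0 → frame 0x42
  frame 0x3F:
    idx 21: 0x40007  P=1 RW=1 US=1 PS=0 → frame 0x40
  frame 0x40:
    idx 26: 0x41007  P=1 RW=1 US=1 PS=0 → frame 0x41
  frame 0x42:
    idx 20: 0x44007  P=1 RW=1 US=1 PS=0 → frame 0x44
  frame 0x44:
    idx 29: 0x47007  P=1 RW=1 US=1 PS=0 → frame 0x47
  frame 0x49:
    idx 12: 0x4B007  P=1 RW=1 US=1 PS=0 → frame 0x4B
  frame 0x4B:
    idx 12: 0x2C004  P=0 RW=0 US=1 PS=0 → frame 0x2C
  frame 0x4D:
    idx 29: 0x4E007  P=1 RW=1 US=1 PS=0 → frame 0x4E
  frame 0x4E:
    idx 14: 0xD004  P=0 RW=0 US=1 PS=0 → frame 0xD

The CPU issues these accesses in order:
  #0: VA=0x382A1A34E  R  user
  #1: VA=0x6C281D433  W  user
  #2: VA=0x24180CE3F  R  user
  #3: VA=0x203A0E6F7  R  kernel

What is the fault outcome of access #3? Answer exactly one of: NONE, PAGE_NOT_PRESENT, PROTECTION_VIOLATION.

Trace:
#0 VA=0x382A1A34E (r,user):
  L0: frame=0x3B idx=14 entry=0x3F007 [P=1 RW=1 US=1 PS=0]
  L1: frame=0x3F idx=21 entry=0x40007 [P=1 RW=1 US=1 PS=0]
  L2: frame=0x40 idx=26 entry=0x41007 [P=1 RW=1 US=1 PS=0]
  → PA=0x4134E  (3 entries read)
#1 VA=0x6C281D433 (w,user):
  L0: frame=0x3B idx=27 entry=0x42007 [P=1 RW=1 US=1 PS=0]
  L1: frame=0x42 idx=20 entry=0x44007 [P=1 RW=1 US=1 PS=0]
  L2: frame=0x44 idx=29 entry=0x47007 [P=1 RW=1 US=1 PS=0]
  → PA=0x47433  (3 entries read)
#2 VA=0x24180CE3F (r,user):
  L0: frame=0x3B idx=9 entry=0x49007 [P=1 RW=1 US=1 PS=0]
  L1: frame=0x49 idx=12 entry=0x4B007 [P=1 RW=1 US=1 PS=0]
  L2: frame=0x4B idx=12 entry=0x2C004 [P=0 RW=0 US=1 PS=0]
  ⇒ fault: PAGE_NOT_PRESENT  — 3 lookups
#3 VA=0x203A0E6F7 (r,kernel):
  L0: frame=0x3B idx=8 entry=0x4D007 [P=1 RW=1 US=1 PS=0]
  L1: frame=0x4D idx=29 entry=0x4E007 [P=1 RW=1 US=1 PS=0]
  L2: frame=0x4E idx=14 entry=0xD004 [P=0 RW=0 US=1 PS=0]
  ⇒ fault: PAGE_NOT_PRESENT  — 3 lookups

Access #3 fault: PAGE_NOT_PRESENT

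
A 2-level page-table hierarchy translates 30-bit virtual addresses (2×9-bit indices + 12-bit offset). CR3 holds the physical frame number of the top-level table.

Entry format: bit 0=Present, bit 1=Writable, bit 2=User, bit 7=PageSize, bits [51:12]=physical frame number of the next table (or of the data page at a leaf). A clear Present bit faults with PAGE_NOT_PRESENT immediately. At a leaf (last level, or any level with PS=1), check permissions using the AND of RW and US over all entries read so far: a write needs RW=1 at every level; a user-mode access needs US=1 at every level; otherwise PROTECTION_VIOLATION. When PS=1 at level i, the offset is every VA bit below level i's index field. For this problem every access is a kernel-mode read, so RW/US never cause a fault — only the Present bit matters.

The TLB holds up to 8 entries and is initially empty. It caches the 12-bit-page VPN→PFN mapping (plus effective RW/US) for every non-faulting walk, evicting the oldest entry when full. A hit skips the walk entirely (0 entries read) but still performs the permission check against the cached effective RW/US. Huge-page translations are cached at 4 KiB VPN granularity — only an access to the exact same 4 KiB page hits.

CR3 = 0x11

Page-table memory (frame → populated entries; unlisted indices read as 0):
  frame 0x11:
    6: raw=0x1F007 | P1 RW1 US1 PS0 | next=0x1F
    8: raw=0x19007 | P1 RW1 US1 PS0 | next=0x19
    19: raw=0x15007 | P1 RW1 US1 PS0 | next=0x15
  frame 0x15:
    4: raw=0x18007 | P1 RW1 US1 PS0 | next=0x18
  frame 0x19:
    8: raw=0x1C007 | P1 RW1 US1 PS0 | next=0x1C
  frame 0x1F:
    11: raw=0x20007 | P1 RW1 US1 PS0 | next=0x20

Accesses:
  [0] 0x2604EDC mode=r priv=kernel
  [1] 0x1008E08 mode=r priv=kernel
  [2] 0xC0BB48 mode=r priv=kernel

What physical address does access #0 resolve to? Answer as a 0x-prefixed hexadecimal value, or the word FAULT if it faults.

Trace:
#0 VA=0x2604EDC (r,kernel):
  [0] read 0x11 idx=19: raw=0x15007 flags P=1 W=1 U=1 S=0
  [1] read 0x15 idx=4: raw=0x18007 flags P=1 W=1 U=1 S=0
  ⇒ phys 0x18EDC  [2 reads]
#1 VA=0x1008E08 (r,kernel):
  [0] read 0x11 idx=8: raw=0x19007 flags P=1 W=1 U=1 S=0
  [1] read 0x19 idx=8: raw=0x1C007 flags P=1 W=1 U=1 S=0
  ⇒ phys 0x1CE08  [2 reads]
#2 VA=0xC0BB48 (r,kernel):
  [0] read 0x11 idx=6: raw=0x1F007 flags P=1 W=1 U=1 S=0
  [1] read 0x1F idx=11: raw=0x20007 flags P=1 W=1 U=1 S=0
  ⇒ phys 0x20B48  [2 reads]

Access #0 PA: 0x18EDC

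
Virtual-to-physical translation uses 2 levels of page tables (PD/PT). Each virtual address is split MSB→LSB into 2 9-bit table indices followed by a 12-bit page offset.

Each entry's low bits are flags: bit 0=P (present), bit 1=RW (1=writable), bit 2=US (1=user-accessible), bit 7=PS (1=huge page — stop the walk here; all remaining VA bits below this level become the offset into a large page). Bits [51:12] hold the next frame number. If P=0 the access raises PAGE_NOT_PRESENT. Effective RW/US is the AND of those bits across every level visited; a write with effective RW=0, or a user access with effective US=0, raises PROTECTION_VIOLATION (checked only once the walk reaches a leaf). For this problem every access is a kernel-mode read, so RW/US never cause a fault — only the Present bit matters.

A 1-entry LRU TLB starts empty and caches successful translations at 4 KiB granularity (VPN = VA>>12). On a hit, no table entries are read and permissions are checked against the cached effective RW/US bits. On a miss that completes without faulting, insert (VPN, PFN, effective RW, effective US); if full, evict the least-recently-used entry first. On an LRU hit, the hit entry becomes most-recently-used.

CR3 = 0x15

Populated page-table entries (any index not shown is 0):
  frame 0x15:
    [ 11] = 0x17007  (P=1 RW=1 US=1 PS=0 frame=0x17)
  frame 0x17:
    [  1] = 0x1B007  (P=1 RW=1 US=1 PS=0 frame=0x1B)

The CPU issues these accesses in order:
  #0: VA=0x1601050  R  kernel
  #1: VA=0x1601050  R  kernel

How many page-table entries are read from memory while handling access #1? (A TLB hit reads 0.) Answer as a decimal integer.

Walk each access:
#0 VA=0x1601050 (r,kernel):
  L0 @0x15[11] → 0x17007  P=1,RW=1,US=1,PS=0
  L1 @0x17[1] → 0x1B007  P=1,RW=1,US=1,PS=0
  ✓ 0x1B050  — 2 lookups
#1 VA=0x1601050 (r,kernel):
  TLB hit vpn=0x1601 → PA=0x1B050

Entries read for #1: 0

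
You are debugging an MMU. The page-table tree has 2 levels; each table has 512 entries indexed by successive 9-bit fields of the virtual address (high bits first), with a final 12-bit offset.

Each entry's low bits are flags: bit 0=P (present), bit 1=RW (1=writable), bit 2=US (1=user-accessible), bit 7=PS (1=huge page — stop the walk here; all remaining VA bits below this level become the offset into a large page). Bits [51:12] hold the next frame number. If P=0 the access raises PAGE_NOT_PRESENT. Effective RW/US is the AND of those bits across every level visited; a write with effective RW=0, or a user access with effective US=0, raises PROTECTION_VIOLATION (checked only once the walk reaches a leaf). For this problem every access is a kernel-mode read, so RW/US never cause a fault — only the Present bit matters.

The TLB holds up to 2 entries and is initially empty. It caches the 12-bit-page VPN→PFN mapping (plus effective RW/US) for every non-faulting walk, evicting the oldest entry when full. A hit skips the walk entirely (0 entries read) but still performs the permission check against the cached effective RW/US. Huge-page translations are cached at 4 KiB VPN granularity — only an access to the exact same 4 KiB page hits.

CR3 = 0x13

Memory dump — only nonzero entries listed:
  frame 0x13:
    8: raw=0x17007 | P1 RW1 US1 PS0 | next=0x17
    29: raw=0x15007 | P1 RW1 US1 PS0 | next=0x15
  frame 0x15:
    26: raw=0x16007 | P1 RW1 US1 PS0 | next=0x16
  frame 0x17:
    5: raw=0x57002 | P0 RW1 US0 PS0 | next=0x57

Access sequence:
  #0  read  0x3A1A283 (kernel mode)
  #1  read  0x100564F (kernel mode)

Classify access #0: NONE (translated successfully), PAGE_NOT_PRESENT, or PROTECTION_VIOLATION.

Per-access translation:
#0 VA=0x3A1A283 (r,kernel):
  L0: frame=0x13 idx=29 entry=0x15007 [P=1 RW=1 US=1 PS=0]
  L1: frame=0x15 idx=26 entry=0x16007 [P=1 RW=1 US=1 PS=0]
  ✓ 0x16283  — 2 lookups
#1 VA=0x100564F (r,kernel):
  L0: frame=0x13 idx=8 entry=0x17007 [P=1 RW=1 US=1 PS=0]
  L1: frame=0x17 idx=5 entry=0x57002 [P=0 RW=1 US=0 PS=0]
  ⇒ fault: PAGE_NOT_PRESENT  — 2 lookups

Access #0 fault: NONE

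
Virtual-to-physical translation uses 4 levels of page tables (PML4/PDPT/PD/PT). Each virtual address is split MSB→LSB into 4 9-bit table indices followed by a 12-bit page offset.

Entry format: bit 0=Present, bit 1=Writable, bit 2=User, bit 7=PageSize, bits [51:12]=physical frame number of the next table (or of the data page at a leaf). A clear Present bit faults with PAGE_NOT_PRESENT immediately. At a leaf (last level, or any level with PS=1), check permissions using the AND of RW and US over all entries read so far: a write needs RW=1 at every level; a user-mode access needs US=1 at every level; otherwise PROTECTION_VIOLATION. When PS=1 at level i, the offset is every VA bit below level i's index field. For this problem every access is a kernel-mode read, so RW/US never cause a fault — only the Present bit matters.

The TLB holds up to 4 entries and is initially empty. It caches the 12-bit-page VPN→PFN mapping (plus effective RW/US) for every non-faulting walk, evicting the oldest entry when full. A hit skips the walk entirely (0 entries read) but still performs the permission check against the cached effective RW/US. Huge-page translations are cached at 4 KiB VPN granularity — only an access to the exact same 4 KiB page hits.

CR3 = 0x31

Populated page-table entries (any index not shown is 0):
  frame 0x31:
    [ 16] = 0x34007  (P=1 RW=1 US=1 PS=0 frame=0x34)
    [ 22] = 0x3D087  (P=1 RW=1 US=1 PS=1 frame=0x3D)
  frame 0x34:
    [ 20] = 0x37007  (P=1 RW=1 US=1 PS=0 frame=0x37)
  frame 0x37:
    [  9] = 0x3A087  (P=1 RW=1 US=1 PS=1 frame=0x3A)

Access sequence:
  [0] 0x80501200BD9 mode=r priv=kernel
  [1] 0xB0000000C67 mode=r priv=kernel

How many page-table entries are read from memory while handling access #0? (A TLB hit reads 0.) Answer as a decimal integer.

Walk each access:
#0 VA=0x80501200BD9 (r,kernel):
  [0] read 0x31 idx=16: raw=0x34007 flags P=1 W=1 U=1 S=0
  [1] read 0x34 idx=20: raw=0x37007 flags P=1 W=1 U=1 S=0
  [2] read 0x37 idx=9: raw=0x3A087 flags P=1 W=1 U=1 S=1
  ✓ 0x3ABD9 (huge @L2)  — 3 lookups
#1 VA=0xB0000000C67 (r,kernel):
  [0] read 0x31 idx=22: raw=0x3D087 flags P=1 W=1 U=1 S=1
  ✓ 0x3DC67 (huge @L0)  — 1 lookups

Entries read for #0: 3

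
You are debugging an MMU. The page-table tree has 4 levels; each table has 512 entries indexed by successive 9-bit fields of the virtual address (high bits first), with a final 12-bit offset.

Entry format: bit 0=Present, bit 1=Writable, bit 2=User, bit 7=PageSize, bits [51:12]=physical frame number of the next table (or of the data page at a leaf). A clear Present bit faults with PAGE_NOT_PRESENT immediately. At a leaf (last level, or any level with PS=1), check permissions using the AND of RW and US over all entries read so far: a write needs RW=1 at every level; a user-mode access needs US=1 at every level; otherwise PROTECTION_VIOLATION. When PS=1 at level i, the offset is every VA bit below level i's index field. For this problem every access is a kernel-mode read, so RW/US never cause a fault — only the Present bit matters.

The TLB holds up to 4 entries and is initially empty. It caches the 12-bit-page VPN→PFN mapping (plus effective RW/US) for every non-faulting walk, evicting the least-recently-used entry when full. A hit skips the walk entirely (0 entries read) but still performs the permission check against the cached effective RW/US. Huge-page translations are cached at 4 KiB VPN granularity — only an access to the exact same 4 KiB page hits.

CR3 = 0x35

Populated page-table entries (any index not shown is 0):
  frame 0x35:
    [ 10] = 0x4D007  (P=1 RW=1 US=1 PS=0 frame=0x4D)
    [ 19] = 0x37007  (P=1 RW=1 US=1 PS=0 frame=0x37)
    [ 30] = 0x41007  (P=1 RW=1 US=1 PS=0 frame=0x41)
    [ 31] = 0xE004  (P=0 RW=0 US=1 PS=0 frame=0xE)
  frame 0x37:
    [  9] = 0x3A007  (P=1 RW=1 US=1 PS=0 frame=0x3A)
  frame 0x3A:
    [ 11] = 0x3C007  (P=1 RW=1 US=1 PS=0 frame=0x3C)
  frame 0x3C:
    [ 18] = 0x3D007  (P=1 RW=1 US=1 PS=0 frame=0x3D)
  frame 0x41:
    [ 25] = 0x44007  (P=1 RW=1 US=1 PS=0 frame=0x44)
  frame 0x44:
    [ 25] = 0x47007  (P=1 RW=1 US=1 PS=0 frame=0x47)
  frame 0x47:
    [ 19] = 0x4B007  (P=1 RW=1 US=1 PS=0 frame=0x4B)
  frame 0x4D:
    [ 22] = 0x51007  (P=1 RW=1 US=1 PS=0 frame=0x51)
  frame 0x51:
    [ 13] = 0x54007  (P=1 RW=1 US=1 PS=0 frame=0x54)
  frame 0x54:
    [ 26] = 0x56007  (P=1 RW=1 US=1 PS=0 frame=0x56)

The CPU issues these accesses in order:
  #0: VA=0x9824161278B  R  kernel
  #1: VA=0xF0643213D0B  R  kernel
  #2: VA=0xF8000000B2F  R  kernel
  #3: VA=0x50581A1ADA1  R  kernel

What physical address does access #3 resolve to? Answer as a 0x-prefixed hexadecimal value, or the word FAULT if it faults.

Per-access translation:
#0 VA=0x9824161278B (r,kernel):
  L0: frame=0x35 idx=19 entry=0x37007 [P=1 RW=1 US=1 PS=0]
  L1: frame=0x37 idx=9 entry=0x3A007 [P=1 RW=1 US=1 PS=0]
  L2: frame=0x3A idx=11 entry=0x3C007 [P=1 RW=1 US=1 PS=0]
  L3: frame=0x3C idx=18 entry=0x3D007 [P=1 RW=1 US=1 PS=0]
  ⇒ phys 0x3D78B  [4 reads]
#1 VA=0xF0643213D0B (r,kernel):
  L0: frame=0x35 idx=30 entry=0x41007 [P=1 RW=1 US=1 PS=0]
  L1: frame=0x41 idx=25 entry=0x44007 [P=1 RW=1 US=1 PS=0]
  L2: frame=0x44 idx=25 entry=0x47007 [P=1 RW=1 US=1 PS=0]
  L3: frame=0x47 idx=19 entry=0x4B007 [P=1 RW=1 US=1 PS=0]
  ⇒ phys 0x4BD0B  [4 reads]
#2 VA=0xF8000000B2F (r,kernel):
  L0: frame=0x35 idx=31 entry=0xE004 [P=0 RW=0 US=1 PS=0]
  ✗ PAGE_NOT_PRESENT  [1 reads]
#3 VA=0x50581A1ADA1 (r,kernel):
  L0: frame=0x35 idx=10 entry=0x4D007 [P=1 RW=1 US=1 PS=0]
  L1: frame=0x4D idx=22 entry=0x51007 [P=1 RW=1 US=1 PS=0]
  L2: frame=0x51 idx=13 entry=0x54007 [P=1 RW=1 US=1 PS=0]
  L3: frame=0x54 idx=26 entry=0x56007 [P=1 RW=1 US=1 PS=0]
  ⇒ phys 0x56DA1  [4 reads]

Access #3 PA: 0x56DA1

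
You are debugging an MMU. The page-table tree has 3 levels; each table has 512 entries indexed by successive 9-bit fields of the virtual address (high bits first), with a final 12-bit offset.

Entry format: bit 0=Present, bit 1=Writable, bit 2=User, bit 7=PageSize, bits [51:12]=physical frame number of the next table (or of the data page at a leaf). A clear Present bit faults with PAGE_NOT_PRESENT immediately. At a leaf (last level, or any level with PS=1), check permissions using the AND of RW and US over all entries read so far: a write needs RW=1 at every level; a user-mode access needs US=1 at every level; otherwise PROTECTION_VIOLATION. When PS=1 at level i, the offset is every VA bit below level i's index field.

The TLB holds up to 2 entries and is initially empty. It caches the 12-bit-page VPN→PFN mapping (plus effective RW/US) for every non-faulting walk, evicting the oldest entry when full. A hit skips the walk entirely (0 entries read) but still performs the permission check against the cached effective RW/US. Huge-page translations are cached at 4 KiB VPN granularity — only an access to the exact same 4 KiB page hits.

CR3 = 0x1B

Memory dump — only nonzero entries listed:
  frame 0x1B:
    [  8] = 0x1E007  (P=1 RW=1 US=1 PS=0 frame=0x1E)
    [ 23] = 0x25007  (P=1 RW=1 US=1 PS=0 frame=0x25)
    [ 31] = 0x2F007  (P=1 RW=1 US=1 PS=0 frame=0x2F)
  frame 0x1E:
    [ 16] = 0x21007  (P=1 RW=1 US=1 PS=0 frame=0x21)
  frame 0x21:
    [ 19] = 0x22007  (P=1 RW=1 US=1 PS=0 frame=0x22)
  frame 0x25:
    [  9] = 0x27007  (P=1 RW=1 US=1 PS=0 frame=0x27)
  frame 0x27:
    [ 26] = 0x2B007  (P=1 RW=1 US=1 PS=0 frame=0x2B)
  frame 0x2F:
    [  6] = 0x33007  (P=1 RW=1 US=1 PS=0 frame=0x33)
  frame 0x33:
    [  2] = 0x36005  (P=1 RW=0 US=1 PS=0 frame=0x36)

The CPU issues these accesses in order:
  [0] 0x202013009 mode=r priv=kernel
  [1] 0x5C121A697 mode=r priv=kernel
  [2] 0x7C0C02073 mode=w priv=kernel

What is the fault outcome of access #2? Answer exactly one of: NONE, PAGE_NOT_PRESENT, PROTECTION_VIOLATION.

Walk each access:
#0 VA=0x202013009 (r,kernel):
  L0: frame=0x1B idx=8 entry=0x1E007 [P=1 RW=1 US=1 PS=0]
  L1: frame=0x1E idx=16 entry=0x21007 [P=1 RW=1 US=1 PS=0]
  L2: frame=0x21 idx=19 entry=0x22007 [P=1 RW=1 US=1 PS=0]
  ✓ 0x22009  — 3 lookups
#1 VA=0x5C121A697 (r,kernel):
  L0: frame=0x1B idx=23 entry=0x25007 [P=1 RW=1 US=1 PS=0]
  L1: frame=0x25 idx=9 entry=0x27007 [P=1 RW=1 US=1 PS=0]
  L2: frame=0x27 idx=26 entry=0x2B007 [P=1 RW=1 US=1 PS=0]
  ✓ 0x2B697  — 3 lookups
#2 VA=0x7C0C02073 (w,kernel):
  L0: frame=0x1B idx=31 entry=0x2F007 [P=1 RW=1 US=1 PS=0]
  L1: frame=0x2F idx=6 entry=0x33007 [P=1 RW=1 US=1 PS=0]
  L2: frame=0x33 idx=2 entry=0x36005 [P=1 RW=0 US=1 PS=0]
  ⇒ fault: PROTECTION_VIOLATION  — 3 lookups

Access #2 fault: PROTECTION_VIOLATION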